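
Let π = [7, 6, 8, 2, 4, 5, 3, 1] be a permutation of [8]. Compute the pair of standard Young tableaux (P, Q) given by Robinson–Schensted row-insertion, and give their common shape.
P = [1, 3, 5] / [2, 8] / [4] / [6] / [7];  Q = [1, 3, 6] / [2, 5] / [4] / [7] / [8];  common shape = (3, 2, 1, 1, 1)

Row-insert the values π_1, π_2, … into P one at a time, bumping the leftmost entry strictly greater than the inserted value down to the next row. The recording tableau Q records, in position (i, j), the step at which that cell was added to P.
  Insert 7 (step 1): P = [7];  Q = [1]
  Insert 6 (step 2): P = [6] / [7];  Q = [1] / [2]
  Insert 8 (step 3): P = [6, 8] / [7];  Q = [1, 3] / [2]
  Insert 2 (step 4): P = [2, 8] / [6] / [7];  Q = [1, 3] / [2] / [4]
  Insert 4 (step 5): P = [2, 4] / [6, 8] / [7];  Q = [1, 3] / [2, 5] / [4]
  Insert 5 (step 6): P = [2, 4, 5] / [6, 8] / [7];  Q = [1, 3, 6] / [2, 5] / [4]
  Insert 3 (step 7): P = [2, 3, 5] / [4, 8] / [6] / [7];  Q = [1, 3, 6] / [2, 5] / [4] / [7]
  Insert 1 (step 8): P = [1, 3, 5] / [2, 8] / [4] / [6] / [7];  Q = [1, 3, 6] / [2, 5] / [4] / [7] / [8]
Final shape: (3, 2, 1, 1, 1).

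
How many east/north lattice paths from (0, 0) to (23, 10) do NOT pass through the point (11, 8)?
Number of paths = 85683078

Total paths from (0, 0) to (23, 10): C(33, 23) = 92561040. Paths through (11, 8): (paths (0, 0) → (11, 8)) × (paths (11, 8) → (23, 10)) = C(19, 11) · C(14, 12) = 75582 · 91 = 6877962. Avoidance count = 92561040 − 6877962 = 85683078.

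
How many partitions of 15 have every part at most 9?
p(15, parts ≤ 9) = 157

Partitions of 15 with all parts ≤ 9: 9+6, 9+5+1, 9+4+2, 9+4+1+1, 9+3+3, 9+3+2+1, 9+3+1+1+1, 9+2+2+2, 9+2+2+1+1, 9+2+1+1+1+1, 9+1+1+1+1+1+1, 8+7, 8+6+1, 8+5+2, 8+5+1+1, 8+4+3, 8+4+2+1, 8+4+1+1+1, 8+3+3+1, 8+3+2+2, 8+3+2+1+1, 8+3+1+1+1+1, 8+2+2+2+1, 8+2+2+1+1+1, 8+2+1+1+1+1+1, 8+1+1+1+1+1+1+1, 7+7+1, 7+6+2, 7+6+1+1, 7+5+3, … (157 total). Count = 157.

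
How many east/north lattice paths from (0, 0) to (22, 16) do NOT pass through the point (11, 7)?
Number of paths = 16894815390

Total paths from (0, 0) to (22, 16): C(38, 22) = 22239974430. Paths through (11, 7): (paths (0, 0) → (11, 7)) × (paths (11, 7) → (22, 16)) = C(18, 11) · C(20, 11) = 31824 · 167960 = 5345159040. Avoidance count = 22239974430 − 5345159040 = 16894815390.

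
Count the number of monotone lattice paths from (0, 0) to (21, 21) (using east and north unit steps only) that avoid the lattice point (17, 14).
Number of paths = 450747641190

Total paths from (0, 0) to (21, 21): C(42, 21) = 538257874440. Paths through (17, 14): (paths (0, 0) → (17, 14)) × (paths (17, 14) → (21, 21)) = C(31, 17) · C(11, 4) = 265182525 · 330 = 87510233250. Avoidance count = 538257874440 − 87510233250 = 450747641190.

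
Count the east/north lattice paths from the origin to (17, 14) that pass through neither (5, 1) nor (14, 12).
Number of paths = 147481325

Inclusion–exclusion. Total paths: C(31, 17) = 265182525. Through P₁: C(6, 5)·C(25, 12) = 31201800. Through P₂: C(26, 14)·C(5, 3) = 96577000. Since P₁ is strictly southwest of P₂, a monotone path through both must visit P₁ then P₂; paths through both = C(6, 5)·C(20, 9)·C(5, 3) = 10077600. Avoid both = 265182525 − 31201800 − 96577000 + 10077600 = 147481325.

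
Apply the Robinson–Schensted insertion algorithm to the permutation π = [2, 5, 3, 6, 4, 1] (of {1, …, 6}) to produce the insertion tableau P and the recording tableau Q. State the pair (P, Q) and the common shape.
P = [1, 3, 4] / [2, 6] / [5];  Q = [1, 2, 4] / [3, 5] / [6];  common shape = (3, 2, 1)

Row-insert the values π_1, π_2, … into P one at a time, bumping the leftmost entry strictly greater than the inserted value down to the next row. The recording tableau Q records, in position (i, j), the step at which that cell was added to P.
  Insert 2 (step 1): P = [2];  Q = [1]
  Insert 5 (step 2): P = [2, 5];  Q = [1, 2]
  Insert 3 (step 3): P = [2, 3] / [5];  Q = [1, 2] / [3]
  Insert 6 (step 4): P = [2, 3, 6] / [5];  Q = [1, 2, 4] / [3]
  Insert 4 (step 5): P = [2, 3, 4] / [5, 6];  Q = [1, 2, 4] / [3, 5]
  Insert 1 (step 6): P = [1, 3, 4] / [2, 6] / [5];  Q = [1, 2, 4] / [3, 5] / [6]
Final shape: (3, 2, 1).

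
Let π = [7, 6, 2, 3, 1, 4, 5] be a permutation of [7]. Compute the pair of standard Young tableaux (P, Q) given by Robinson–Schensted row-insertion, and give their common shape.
P = [1, 3, 4, 5] / [2] / [6] / [7];  Q = [1, 4, 6, 7] / [2] / [3] / [5];  common shape = (4, 1, 1, 1)

Row-insert the values π_1, π_2, … into P one at a time, bumping the leftmost entry strictly greater than the inserted value down to the next row. The recording tableau Q records, in position (i, j), the step at which that cell was added to P.
  Insert 7 (step 1): P = [7];  Q = [1]
  Insert 6 (step 2): P = [6] / [7];  Q = [1] / [2]
  Insert 2 (step 3): P = [2] / [6] / [7];  Q = [1] / [2] / [3]
  Insert 3 (step 4): P = [2, 3] / [6] / [7];  Q = [1, 4] / [2] / [3]
  Insert 1 (step 5): P = [1, 3] / [2] / [6] / [7];  Q = [1, 4] / [2] / [3] / [5]
  Insert 4 (step 6): P = [1, 3, 4] / [2] / [6] / [7];  Q = [1, 4, 6] / [2] / [3] / [5]
  Insert 5 (step 7): P = [1, 3, 4, 5] / [2] / [6] / [7];  Q = [1, 4, 6, 7] / [2] / [3] / [5]
Final shape: (4, 1, 1, 1).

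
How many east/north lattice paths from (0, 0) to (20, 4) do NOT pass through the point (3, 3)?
Number of paths = 10266

Total paths from (0, 0) to (20, 4): C(24, 20) = 10626. Paths through (3, 3): (paths (0, 0) → (3, 3)) × (paths (3, 3) → (20, 4)) = C(6, 3) · C(18, 17) = 20 · 18 = 360. Avoidance count = 10626 − 360 = 10266.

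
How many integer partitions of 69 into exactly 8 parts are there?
p(69, 8 parts) = 89162

Partitions of n into exactly k parts are in bijection with partitions of n − k into at most k parts (subtract 1 from each part). So p(69, exactly 8) = p(61, parts ≤ 8). Computing via the recurrence p(m, j) = p(m, j−1) + p(m−j, j) gives 89162.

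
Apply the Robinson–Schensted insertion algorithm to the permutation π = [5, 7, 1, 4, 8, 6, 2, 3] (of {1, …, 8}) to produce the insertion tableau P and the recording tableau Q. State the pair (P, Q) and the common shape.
P = [1, 2, 3] / [4, 6, 8] / [5, 7];  Q = [1, 2, 5] / [3, 4, 6] / [7, 8];  common shape = (3, 3, 2)

Row-insert the values π_1, π_2, … into P one at a time, bumping the leftmost entry strictly greater than the inserted value down to the next row. The recording tableau Q records, in position (i, j), the step at which that cell was added to P.
  Insert 5 (step 1): P = [5];  Q = [1]
  Insert 7 (step 2): P = [5, 7];  Q = [1, 2]
  Insert 1 (step 3): P = [1, 7] / [5];  Q = [1, 2] / [3]
  Insert 4 (step 4): P = [1, 4] / [5, 7];  Q = [1, 2] / [3, 4]
  Insert 8 (step 5): P = [1, 4, 8] / [5, 7];  Q = [1, 2, 5] / [3, 4]
  Insert 6 (step 6): P = [1, 4, 6] / [5, 7, 8];  Q = [1, 2, 5] / [3, 4, 6]
  Insert 2 (step 7): P = [1, 2, 6] / [4, 7, 8] / [5];  Q = [1, 2, 5] / [3, 4, 6] / [7]
  Insert 3 (step 8): P = [1, 2, 3] / [4, 6, 8] / [5, 7];  Q = [1, 2, 5] / [3, 4, 6] / [7, 8]
Final shape: (3, 3, 2).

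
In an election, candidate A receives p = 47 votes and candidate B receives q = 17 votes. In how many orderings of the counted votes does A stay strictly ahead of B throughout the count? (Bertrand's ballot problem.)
Strict-lead orderings = 646579769664150

Total orderings of the 64 votes with 47 for A: C(64, 47) = 1379370175283520. By the Bertrand ballot formula (Cycle Lemma / reflection principle), the number of orderings in which A is strictly ahead of B throughout is (p − q)/(p + q) · C(p + q, p) = (47 − 17)/(47 + 17) · 1379370175283520 = 646579769664150.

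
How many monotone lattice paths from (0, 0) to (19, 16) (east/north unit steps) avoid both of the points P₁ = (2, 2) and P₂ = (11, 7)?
Number of paths = 1987204080

Inclusion–exclusion. Total paths: C(35, 19) = 4059928950. Through P₁: C(4, 2)·C(31, 17) = 1591095150. Through P₂: C(18, 11)·C(17, 8) = 773641440. Since P₁ is strictly southwest of P₂, a monotone path through both must visit P₁ then P₂; paths through both = C(4, 2)·C(14, 9)·C(17, 8) = 292011720. Avoid both = 4059928950 − 1591095150 − 773641440 + 292011720 = 1987204080.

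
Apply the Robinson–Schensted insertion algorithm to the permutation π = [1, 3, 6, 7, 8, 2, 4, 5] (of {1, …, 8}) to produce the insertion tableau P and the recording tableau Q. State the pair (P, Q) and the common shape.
P = [1, 2, 4, 5, 8] / [3, 6, 7];  Q = [1, 2, 3, 4, 5] / [6, 7, 8];  common shape = (5, 3)

Row-insert the values π_1, π_2, … into P one at a time, bumping the leftmost entry strictly greater than the inserted value down to the next row. The recording tableau Q records, in position (i, j), the step at which that cell was added to P.
  Insert 1 (step 1): P = [1];  Q = [1]
  Insert 3 (step 2): P = [1, 3];  Q = [1, 2]
  Insert 6 (step 3): P = [1, 3, 6];  Q = [1, 2, 3]
  Insert 7 (step 4): P = [1, 3, 6, 7];  Q = [1, 2, 3, 4]
  Insert 8 (step 5): P = [1, 3, 6, 7, 8];  Q = [1, 2, 3, 4, 5]
  Insert 2 (step 6): P = [1, 2, 6, 7, 8] / [3];  Q = [1, 2, 3, 4, 5] / [6]
  Insert 4 (step 7): P = [1, 2, 4, 7, 8] / [3, 6];  Q = [1, 2, 3, 4, 5] / [6, 7]
  Insert 5 (step 8): P = [1, 2, 4, 5, 8] / [3, 6, 7];  Q = [1, 2, 3, 4, 5] / [6, 7, 8]
Final shape: (5, 3).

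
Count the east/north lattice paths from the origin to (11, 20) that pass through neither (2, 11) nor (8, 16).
Number of paths = 56399730

Inclusion–exclusion. Total paths: C(31, 11) = 84672315. Through P₁: C(13, 2)·C(18, 9) = 3792360. Through P₂: C(24, 8)·C(7, 3) = 25741485. Since P₁ is strictly southwest of P₂, a monotone path through both must visit P₁ then P₂; paths through both = C(13, 2)·C(11, 6)·C(7, 3) = 1261260. Avoid both = 84672315 − 3792360 − 25741485 + 1261260 = 56399730.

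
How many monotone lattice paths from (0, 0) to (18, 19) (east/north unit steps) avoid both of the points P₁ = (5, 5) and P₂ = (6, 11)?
Number of paths = 11281146660

Inclusion–exclusion. Total paths: C(37, 18) = 17672631900. Through P₁: C(10, 5)·C(27, 13) = 5054691600. Through P₂: C(17, 6)·C(20, 12) = 1559004720. Since P₁ is strictly southwest of P₂, a monotone path through both must visit P₁ then P₂; paths through both = C(10, 5)·C(7, 1)·C(20, 12) = 222211080. Avoid both = 17672631900 − 5054691600 − 1559004720 + 222211080 = 11281146660.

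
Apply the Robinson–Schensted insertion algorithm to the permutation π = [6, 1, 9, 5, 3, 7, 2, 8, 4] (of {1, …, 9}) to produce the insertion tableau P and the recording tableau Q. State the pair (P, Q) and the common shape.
P = [1, 2, 4, 8] / [3, 7] / [5, 9] / [6];  Q = [1, 3, 6, 8] / [2, 4] / [5, 9] / [7];  common shape = (4, 2, 2, 1)

Row-insert the values π_1, π_2, … into P one at a time, bumping the leftmost entry strictly greater than the inserted value down to the next row. The recording tableau Q records, in position (i, j), the step at which that cell was added to P.
  Insert 6 (step 1): P = [6];  Q = [1]
  Insert 1 (step 2): P = [1] / [6];  Q = [1] / [2]
  Insert 9 (step 3): P = [1, 9] / [6];  Q = [1, 3] / [2]
  Insert 5 (step 4): P = [1, 5] / [6, 9];  Q = [1, 3] / [2, 4]
  Insert 3 (step 5): P = [1, 3] / [5, 9] / [6];  Q = [1, 3] / [2, 4] / [5]
  Insert 7 (step 6): P = [1, 3, 7] / [5, 9] / [6];  Q = [1, 3, 6] / [2, 4] / [5]
  Insert 2 (step 7): P = [1, 2, 7] / [3, 9] / [5] / [6];  Q = [1, 3, 6] / [2, 4] / [5] / [7]
  Insert 8 (step 8): P = [1, 2, 7, 8] / [3, 9] / [5] / [6];  Q = [1, 3, 6, 8] / [2, 4] / [5] / [7]
  Insert 4 (step 9): P = [1, 2, 4, 8] / [3, 7] / [5, 9] / [6];  Q = [1, 3, 6, 8] / [2, 4] / [5, 9] / [7]
Final shape: (4, 2, 2, 1).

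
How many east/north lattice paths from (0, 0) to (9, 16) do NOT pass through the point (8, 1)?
Number of paths = 2042831

Total paths from (0, 0) to (9, 16): C(25, 9) = 2042975. Paths through (8, 1): (paths (0, 0) → (8, 1)) × (paths (8, 1) → (9, 16)) = C(9, 8) · C(16, 1) = 9 · 16 = 144. Avoidance count = 2042975 − 144 = 2042831.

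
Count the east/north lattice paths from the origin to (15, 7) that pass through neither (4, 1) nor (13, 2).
Number of paths = 107509

Inclusion–exclusion. Total paths: C(22, 15) = 170544. Through P₁: C(5, 4)·C(17, 11) = 61880. Through P₂: C(15, 13)·C(7, 2) = 2205. Since P₁ is strictly southwest of P₂, a monotone path through both must visit P₁ then P₂; paths through both = C(5, 4)·C(10, 9)·C(7, 2) = 1050. Avoid both = 170544 − 61880 − 2205 + 1050 = 107509.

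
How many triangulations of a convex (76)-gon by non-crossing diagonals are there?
C_74 = 311496878311103321137536291518809134027240

These polygon triangulations are counted by the Catalan number C_n = (1/(n + 1)) · C(2n, n). For n = 74: C_74 = (1/75) · C(148, 74) = 23362265873332749085315221863910685052043000/75 = 311496878311103321137536291518809134027240.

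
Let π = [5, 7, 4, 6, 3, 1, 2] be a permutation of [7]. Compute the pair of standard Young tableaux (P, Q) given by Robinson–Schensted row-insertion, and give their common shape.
P = [1, 2] / [3, 6] / [4, 7] / [5];  Q = [1, 2] / [3, 4] / [5, 7] / [6];  common shape = (2, 2, 2, 1)

Row-insert the values π_1, π_2, … into P one at a time, bumping the leftmost entry strictly greater than the inserted value down to the next row. The recording tableau Q records, in position (i, j), the step at which that cell was added to P.
  Insert 5 (step 1): P = [5];  Q = [1]
  Insert 7 (step 2): P = [5, 7];  Q = [1, 2]
  Insert 4 (step 3): P = [4, 7] / [5];  Q = [1, 2] / [3]
  Insert 6 (step 4): P = [4, 6] / [5, 7];  Q = [1, 2] / [3, 4]
  Insert 3 (step 5): P = [3, 6] / [4, 7] / [5];  Q = [1, 2] / [3, 4] / [5]
  Insert 1 (step 6): P = [1, 6] / [3, 7] / [4] / [5];  Q = [1, 2] / [3, 4] / [5] / [6]
  Insert 2 (step 7): P = [1, 2] / [3, 6] / [4, 7] / [5];  Q = [1, 2] / [3, 4] / [5, 7] / [6]
Final shape: (2, 2, 2, 1).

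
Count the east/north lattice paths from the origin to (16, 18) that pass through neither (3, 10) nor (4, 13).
Number of paths = 2138114922

Inclusion–exclusion. Total paths: C(34, 16) = 2203961430. Through P₁: C(13, 3)·C(21, 13) = 58198140. Through P₂: C(17, 4)·C(17, 12) = 14727440. Since P₁ is strictly southwest of P₂, a monotone path through both must visit P₁ then P₂; paths through both = C(13, 3)·C(4, 1)·C(17, 12) = 7079072. Avoid both = 2203961430 − 58198140 − 14727440 + 7079072 = 2138114922.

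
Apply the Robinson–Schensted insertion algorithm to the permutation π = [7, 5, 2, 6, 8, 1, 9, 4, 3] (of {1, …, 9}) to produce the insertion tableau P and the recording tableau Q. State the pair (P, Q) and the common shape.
P = [1, 3, 8, 9] / [2, 4] / [5, 6] / [7];  Q = [1, 4, 5, 7] / [2, 8] / [3, 9] / [6];  common shape = (4, 2, 2, 1)

Row-insert the values π_1, π_2, … into P one at a time, bumping the leftmost entry strictly greater than the inserted value down to the next row. The recording tableau Q records, in position (i, j), the step at which that cell was added to P.
  Insert 7 (step 1): P = [7];  Q = [1]
  Insert 5 (step 2): P = [5] / [7];  Q = [1] / [2]
  Insert 2 (step 3): P = [2] / [5] / [7];  Q = [1] / [2] / [3]
  Insert 6 (step 4): P = [2, 6] / [5] / [7];  Q = [1, 4] / [2] / [3]
  Insert 8 (step 5): P = [2, 6, 8] / [5] / [7];  Q = [1, 4, 5] / [2] / [3]
  Insert 1 (step 6): P = [1, 6, 8] / [2] / [5] / [7];  Q = [1, 4, 5] / [2] / [3] / [6]
  Insert 9 (step 7): P = [1, 6, 8, 9] / [2] / [5] / [7];  Q = [1, 4, 5, 7] / [2] / [3] / [6]
  Insert 4 (step 8): P = [1, 4, 8, 9] / [2, 6] / [5] / [7];  Q = [1, 4, 5, 7] / [2, 8] / [3] / [6]
  Insert 3 (step 9): P = [1, 3, 8, 9] / [2, 4] / [5, 6] / [7];  Q = [1, 4, 5, 7] / [2, 8] / [3, 9] / [6]
Final shape: (4, 2, 2, 1).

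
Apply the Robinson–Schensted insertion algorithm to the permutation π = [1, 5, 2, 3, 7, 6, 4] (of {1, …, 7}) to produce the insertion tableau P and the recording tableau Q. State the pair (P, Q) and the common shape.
P = [1, 2, 3, 4] / [5, 6] / [7];  Q = [1, 2, 4, 5] / [3, 6] / [7];  common shape = (4, 2, 1)

Row-insert the values π_1, π_2, … into P one at a time, bumping the leftmost entry strictly greater than the inserted value down to the next row. The recording tableau Q records, in position (i, j), the step at which that cell was added to P.
  Insert 1 (step 1): P = [1];  Q = [1]
  Insert 5 (step 2): P = [1, 5];  Q = [1, 2]
  Insert 2 (step 3): P = [1, 2] / [5];  Q = [1, 2] / [3]
  Insert 3 (step 4): P = [1, 2, 3] / [5];  Q = [1, 2, 4] / [3]
  Insert 7 (step 5): P = [1, 2, 3, 7] / [5];  Q = [1, 2, 4, 5] / [3]
  Insert 6 (step 6): P = [1, 2, 3, 6] / [5, 7];  Q = [1, 2, 4, 5] / [3, 6]
  Insert 4 (step 7): P = [1, 2, 3, 4] / [5, 6] / [7];  Q = [1, 2, 4, 5] / [3, 6] / [7]
Final shape: (4, 2, 1).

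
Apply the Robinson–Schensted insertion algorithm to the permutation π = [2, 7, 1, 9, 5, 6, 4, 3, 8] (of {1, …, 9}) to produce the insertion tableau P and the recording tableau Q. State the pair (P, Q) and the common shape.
P = [1, 3, 6, 8] / [2, 4, 9] / [5] / [7];  Q = [1, 2, 4, 9] / [3, 5, 6] / [7] / [8];  common shape = (4, 3, 1, 1)

Row-insert the values π_1, π_2, … into P one at a time, bumping the leftmost entry strictly greater than the inserted value down to the next row. The recording tableau Q records, in position (i, j), the step at which that cell was added to P.
  Insert 2 (step 1): P = [2];  Q = [1]
  Insert 7 (step 2): P = [2, 7];  Q = [1, 2]
  Insert 1 (step 3): P = [1, 7] / [2];  Q = [1, 2] / [3]
  Insert 9 (step 4): P = [1, 7, 9] / [2];  Q = [1, 2, 4] / [3]
  Insert 5 (step 5): P = [1, 5, 9] / [2, 7];  Q = [1, 2, 4] / [3, 5]
  Insert 6 (step 6): P = [1, 5, 6] / [2, 7, 9];  Q = [1, 2, 4] / [3, 5, 6]
  Insert 4 (step 7): P = [1, 4, 6] / [2, 5, 9] / [7];  Q = [1, 2, 4] / [3, 5, 6] / [7]
  Insert 3 (step 8): P = [1, 3, 6] / [2, 4, 9] / [5] / [7];  Q = [1, 2, 4] / [3, 5, 6] / [7] / [8]
  Insert 8 (step 9): P = [1, 3, 6, 8] / [2, 4, 9] / [5] / [7];  Q = [1, 2, 4, 9] / [3, 5, 6] / [7] / [8]
Final shape: (4, 3, 1, 1).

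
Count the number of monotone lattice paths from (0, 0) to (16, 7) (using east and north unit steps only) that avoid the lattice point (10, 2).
Number of paths = 214665

Total paths from (0, 0) to (16, 7): C(23, 16) = 245157. Paths through (10, 2): (paths (0, 0) → (10, 2)) × (paths (10, 2) → (16, 7)) = C(12, 10) · C(11, 6) = 66 · 462 = 30492. Avoidance count = 245157 − 30492 = 214665.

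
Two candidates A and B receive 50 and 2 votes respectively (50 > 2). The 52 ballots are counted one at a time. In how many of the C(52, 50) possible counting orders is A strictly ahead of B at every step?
Strict-lead orderings = 1224

Total orderings of the 52 votes with 50 for A: C(52, 50) = 1326. By the Bertrand ballot formula (Cycle Lemma / reflection principle), the number of orderings in which A is strictly ahead of B throughout is (p − q)/(p + q) · C(p + q, p) = (50 − 2)/(50 + 2) · 1326 = 1224.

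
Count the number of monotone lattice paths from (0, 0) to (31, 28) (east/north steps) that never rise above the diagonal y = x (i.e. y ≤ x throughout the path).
Number of paths = 6914663035042301

By the reflection principle (André's argument), the number of monotone paths to (31, 28) with n ≤ m that never go above y = x is C(59, 31) − C(59, 32) = 55317304280338408 − 48402641245296107 = 6914663035042301.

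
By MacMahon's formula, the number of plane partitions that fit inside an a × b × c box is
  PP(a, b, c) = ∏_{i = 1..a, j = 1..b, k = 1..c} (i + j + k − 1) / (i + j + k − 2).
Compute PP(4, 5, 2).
PP(4, 5, 2) = 5292

Evaluate the triple product over i = 1..4, j = 1..5, k = 1..2. The factors are (2/1) · (3/2) · (3/2) · (4/3) · (4/3) · (5/4) · (5/4) · (6/5) · … (40 factors total). The numerators and denominators telescope so the product is an integer; carrying out the multiplication exactly gives PP(4, 5, 2) = 5292.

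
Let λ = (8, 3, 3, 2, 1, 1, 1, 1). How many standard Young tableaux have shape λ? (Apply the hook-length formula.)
# SYT of shape (8, 3, 3, 2, 1, 1, 1, 1) = 67897830

Hook-length formula: f^λ = n! / Π hook(c), product over all cells c of the Young diagram. For λ = (8, 3, 3, 2, 1, 1, 1, 1), n = 20 boxes. Hook lengths by row (left-to-right, top-to-bottom): [15, 10, 8, 5, 4, 3, 2, 1]; [9, 4, 2]; [8, 3, 1]; [6, 1]; [4]; [3]; [2]; [1]. Product of hooks = 35831808000. So f^λ = 20! / 35831808000 = 2432902008176640000 / 35831808000 = 67897830.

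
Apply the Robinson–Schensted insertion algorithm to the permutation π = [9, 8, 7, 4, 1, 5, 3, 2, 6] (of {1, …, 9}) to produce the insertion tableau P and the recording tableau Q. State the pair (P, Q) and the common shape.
P = [1, 2, 6] / [3, 5] / [4] / [7] / [8] / [9];  Q = [1, 6, 9] / [2, 7] / [3] / [4] / [5] / [8];  common shape = (3, 2, 1, 1, 1, 1)

Row-insert the values π_1, π_2, … into P one at a time, bumping the leftmost entry strictly greater than the inserted value down to the next row. The recording tableau Q records, in position (i, j), the step at which that cell was added to P.
  Insert 9 (step 1): P = [9];  Q = [1]
  Insert 8 (step 2): P = [8] / [9];  Q = [1] / [2]
  Insert 7 (step 3): P = [7] / [8] / [9];  Q = [1] / [2] / [3]
  Insert 4 (step 4): P = [4] / [7] / [8] / [9];  Q = [1] / [2] / [3] / [4]
  Insert 1 (step 5): P = [1] / [4] / [7] / [8] / [9];  Q = [1] / [2] / [3] / [4] / [5]
  Insert 5 (step 6): P = [1, 5] / [4] / [7] / [8] / [9];  Q = [1, 6] / [2] / [3] / [4] / [5]
  Insert 3 (step 7): P = [1, 3] / [4, 5] / [7] / [8] / [9];  Q = [1, 6] / [2, 7] / [3] / [4] / [5]
  Insert 2 (step 8): P = [1, 2] / [3, 5] / [4] / [7] / [8] / [9];  Q = [1, 6] / [2, 7] / [3] / [4] / [5] / [8]
  Insert 6 (step 9): P = [1, 2, 6] / [3, 5] / [4] / [7] / [8] / [9];  Q = [1, 6, 9] / [2, 7] / [3] / [4] / [5] / [8]
Final shape: (3, 2, 1, 1, 1, 1).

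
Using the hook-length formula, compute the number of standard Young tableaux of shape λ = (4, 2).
# SYT of shape (4, 2) = 9

Hook-length formula: f^λ = n! / Π hook(c), product over all cells c of the Young diagram. For λ = (4, 2), n = 6 boxes. Hook lengths by row (left-to-right, top-to-bottom): [5, 4, 2, 1]; [2, 1]. Product of hooks = 80. So f^λ = 6! / 80 = 720 / 80 = 9.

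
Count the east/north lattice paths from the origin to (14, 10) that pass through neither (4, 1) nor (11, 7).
Number of paths = 1034486

Inclusion–exclusion. Total paths: C(24, 14) = 1961256. Through P₁: C(5, 4)·C(19, 10) = 461890. Through P₂: C(18, 11)·C(6, 3) = 636480. Since P₁ is strictly southwest of P₂, a monotone path through both must visit P₁ then P₂; paths through both = C(5, 4)·C(13, 7)·C(6, 3) = 171600. Avoid both = 1961256 − 461890 − 636480 + 171600 = 1034486.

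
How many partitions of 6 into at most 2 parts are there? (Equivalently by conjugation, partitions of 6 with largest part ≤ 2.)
p(6, parts ≤ 2) = 4

Partitions of 6 with all parts ≤ 2: 2+2+2, 2+2+1+1, 2+1+1+1+1, 1+1+1+1+1+1. Count = 4.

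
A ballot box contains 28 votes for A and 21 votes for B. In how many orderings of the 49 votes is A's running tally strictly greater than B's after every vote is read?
Strict-lead orderings = 5578559816632

Total orderings of the 49 votes with 28 for A: C(49, 28) = 39049918716424. By the Bertrand ballot formula (Cycle Lemma / reflection principle), the number of orderings in which A is strictly ahead of B throughout is (p − q)/(p + q) · C(p + q, p) = (28 − 21)/(28 + 21) · 39049918716424 = 5578559816632.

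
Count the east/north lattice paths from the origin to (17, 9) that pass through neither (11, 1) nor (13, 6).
Number of paths = 2147714

Inclusion–exclusion. Total paths: C(26, 17) = 3124550. Through P₁: C(12, 11)·C(14, 6) = 36036. Through P₂: C(19, 13)·C(7, 4) = 949620. Since P₁ is strictly southwest of P₂, a monotone path through both must visit P₁ then P₂; paths through both = C(12, 11)·C(7, 2)·C(7, 4) = 8820. Avoid both = 3124550 − 36036 − 949620 + 8820 = 2147714.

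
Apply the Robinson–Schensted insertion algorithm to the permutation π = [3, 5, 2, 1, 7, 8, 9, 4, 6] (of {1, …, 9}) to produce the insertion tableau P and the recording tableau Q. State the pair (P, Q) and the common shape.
P = [1, 4, 6, 8, 9] / [2, 5, 7] / [3];  Q = [1, 2, 5, 6, 7] / [3, 8, 9] / [4];  common shape = (5, 3, 1)

Row-insert the values π_1, π_2, … into P one at a time, bumping the leftmost entry strictly greater than the inserted value down to the next row. The recording tableau Q records, in position (i, j), the step at which that cell was added to P.
  Insert 3 (step 1): P = [3];  Q = [1]
  Insert 5 (step 2): P = [3, 5];  Q = [1, 2]
  Insert 2 (step 3): P = [2, 5] / [3];  Q = [1, 2] / [3]
  Insert 1 (step 4): P = [1, 5] / [2] / [3];  Q = [1, 2] / [3] / [4]
  Insert 7 (step 5): P = [1, 5, 7] / [2] / [3];  Q = [1, 2, 5] / [3] / [4]
  Insert 8 (step 6): P = [1, 5, 7, 8] / [2] / [3];  Q = [1, 2, 5, 6] / [3] / [4]
  Insert 9 (step 7): P = [1, 5, 7, 8, 9] / [2] / [3];  Q = [1, 2, 5, 6, 7] / [3] / [4]
  Insert 4 (step 8): P = [1, 4, 7, 8, 9] / [2, 5] / [3];  Q = [1, 2, 5, 6, 7] / [3, 8] / [4]
  Insert 6 (step 9): P = [1, 4, 6, 8, 9] / [2, 5, 7] / [3];  Q = [1, 2, 5, 6, 7] / [3, 8, 9] / [4]
Final shape: (5, 3, 1).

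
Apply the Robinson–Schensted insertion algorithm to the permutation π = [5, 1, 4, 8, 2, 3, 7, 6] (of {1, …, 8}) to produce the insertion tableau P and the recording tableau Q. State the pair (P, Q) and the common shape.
P = [1, 2, 3, 6] / [4, 7] / [5, 8];  Q = [1, 3, 4, 7] / [2, 6] / [5, 8];  common shape = (4, 2, 2)

Row-insert the values π_1, π_2, … into P one at a time, bumping the leftmost entry strictly greater than the inserted value down to the next row. The recording tableau Q records, in position (i, j), the step at which that cell was added to P.
  Insert 5 (step 1): P = [5];  Q = [1]
  Insert 1 (step 2): P = [1] / [5];  Q = [1] / [2]
  Insert 4 (step 3): P = [1, 4] / [5];  Q = [1, 3] / [2]
  Insert 8 (step 4): P = [1, 4, 8] / [5];  Q = [1, 3, 4] / [2]
  Insert 2 (step 5): P = [1, 2, 8] / [4] / [5];  Q = [1, 3, 4] / [2] / [5]
  Insert 3 (step 6): P = [1, 2, 3] / [4, 8] / [5];  Q = [1, 3, 4] / [2, 6] / [5]
  Insert 7 (step 7): P = [1, 2, 3, 7] / [4, 8] / [5];  Q = [1, 3, 4, 7] / [2, 6] / [5]
  Insert 6 (step 8): P = [1, 2, 3, 6] / [4, 7] / [5, 8];  Q = [1, 3, 4, 7] / [2, 6] / [5, 8]
Final shape: (4, 2, 2).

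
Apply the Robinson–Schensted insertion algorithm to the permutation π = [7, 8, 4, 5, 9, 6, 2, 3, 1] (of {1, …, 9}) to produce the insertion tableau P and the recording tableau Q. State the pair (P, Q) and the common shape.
P = [1, 3, 6] / [2, 5, 9] / [4, 8] / [7];  Q = [1, 2, 5] / [3, 4, 6] / [7, 8] / [9];  common shape = (3, 3, 2, 1)

Row-insert the values π_1, π_2, … into P one at a time, bumping the leftmost entry strictly greater than the inserted value down to the next row. The recording tableau Q records, in position (i, j), the step at which that cell was added to P.
  Insert 7 (step 1): P = [7];  Q = [1]
  Insert 8 (step 2): P = [7, 8];  Q = [1, 2]
  Insert 4 (step 3): P = [4, 8] / [7];  Q = [1, 2] / [3]
  Insert 5 (step 4): P = [4, 5] / [7, 8];  Q = [1, 2] / [3, 4]
  Insert 9 (step 5): P = [4, 5, 9] / [7, 8];  Q = [1, 2, 5] / [3, 4]
  Insert 6 (step 6): P = [4, 5, 6] / [7, 8, 9];  Q = [1, 2, 5] / [3, 4, 6]
  Insert 2 (step 7): P = [2, 5, 6] / [4, 8, 9] / [7];  Q = [1, 2, 5] / [3, 4, 6] / [7]
  Insert 3 (step 8): P = [2, 3, 6] / [4, 5, 9] / [7, 8];  Q = [1, 2, 5] / [3, 4, 6] / [7, 8]
  Insert 1 (step 9): P = [1, 3, 6] / [2, 5, 9] / [4, 8] / [7];  Q = [1, 2, 5] / [3, 4, 6] / [7, 8] / [9]
Final shape: (3, 3, 2, 1).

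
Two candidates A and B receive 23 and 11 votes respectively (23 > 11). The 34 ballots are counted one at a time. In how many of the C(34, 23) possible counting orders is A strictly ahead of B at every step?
Strict-lead orderings = 100975680

Total orderings of the 34 votes with 23 for A: C(34, 23) = 286097760. By the Bertrand ballot formula (Cycle Lemma / reflection principle), the number of orderings in which A is strictly ahead of B throughout is (p − q)/(p + q) · C(p + q, p) = (23 − 11)/(23 + 11) · 286097760 = 100975680.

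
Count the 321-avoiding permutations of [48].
C_48 = 131327898242169365477991900

These 321-avoiding permutations are counted by the Catalan number C_n = (1/(n + 1)) · C(2n, n). For n = 48: C_48 = (1/49) · C(96, 48) = 6435067013866298908421603100/49 = 131327898242169365477991900.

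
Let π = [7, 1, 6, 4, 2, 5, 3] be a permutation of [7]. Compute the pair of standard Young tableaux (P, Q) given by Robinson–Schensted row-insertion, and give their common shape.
P = [1, 2, 3] / [4, 5] / [6] / [7];  Q = [1, 3, 6] / [2, 7] / [4] / [5];  common shape = (3, 2, 1, 1)

Row-insert the values π_1, π_2, … into P one at a time, bumping the leftmost entry strictly greater than the inserted value down to the next row. The recording tableau Q records, in position (i, j), the step at which that cell was added to P.
  Insert 7 (step 1): P = [7];  Q = [1]
  Insert 1 (step 2): P = [1] / [7];  Q = [1] / [2]
  Insert 6 (step 3): P = [1, 6] / [7];  Q = [1, 3] / [2]
  Insert 4 (step 4): P = [1, 4] / [6] / [7];  Q = [1, 3] / [2] / [4]
  Insert 2 (step 5): P = [1, 2] / [4] / [6] / [7];  Q = [1, 3] / [2] / [4] / [5]
  Insert 5 (step 6): P = [1, 2, 5] / [4] / [6] / [7];  Q = [1, 3, 6] / [2] / [4] / [5]
  Insert 3 (step 7): P = [1, 2, 3] / [4, 5] / [6] / [7];  Q = [1, 3, 6] / [2, 7] / [4] / [5]
Final shape: (3, 2, 1, 1).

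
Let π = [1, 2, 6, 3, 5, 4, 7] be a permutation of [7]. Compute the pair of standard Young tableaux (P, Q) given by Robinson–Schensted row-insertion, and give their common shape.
P = [1, 2, 3, 4, 7] / [5] / [6];  Q = [1, 2, 3, 5, 7] / [4] / [6];  common shape = (5, 1, 1)

Row-insert the values π_1, π_2, … into P one at a time, bumping the leftmost entry strictly greater than the inserted value down to the next row. The recording tableau Q records, in position (i, j), the step at which that cell was added to P.
  Insert 1 (step 1): P = [1];  Q = [1]
  Insert 2 (step 2): P = [1, 2];  Q = [1, 2]
  Insert 6 (step 3): P = [1, 2, 6];  Q = [1, 2, 3]
  Insert 3 (step 4): P = [1, 2, 3] / [6];  Q = [1, 2, 3] / [4]
  Insert 5 (step 5): P = [1, 2, 3, 5] / [6];  Q = [1, 2, 3, 5] / [4]
  Insert 4 (step 6): P = [1, 2, 3, 4] / [5] / [6];  Q = [1, 2, 3, 5] / [4] / [6]
  Insert 7 (step 7): P = [1, 2, 3, 4, 7] / [5] / [6];  Q = [1, 2, 3, 5, 7] / [4] / [6]
Final shape: (5, 1, 1).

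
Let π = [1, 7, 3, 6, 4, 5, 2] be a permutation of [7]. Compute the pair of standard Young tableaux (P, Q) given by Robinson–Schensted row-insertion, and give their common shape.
P = [1, 2, 4, 5] / [3] / [6] / [7];  Q = [1, 2, 4, 6] / [3] / [5] / [7];  common shape = (4, 1, 1, 1)

Row-insert the values π_1, π_2, … into P one at a time, bumping the leftmost entry strictly greater than the inserted value down to the next row. The recording tableau Q records, in position (i, j), the step at which that cell was added to P.
  Insert 1 (step 1): P = [1];  Q = [1]
  Insert 7 (step 2): P = [1, 7];  Q = [1, 2]
  Insert 3 (step 3): P = [1, 3] / [7];  Q = [1, 2] / [3]
  Insert 6 (step 4): P = [1, 3, 6] / [7];  Q = [1, 2, 4] / [3]
  Insert 4 (step 5): P = [1, 3, 4] / [6] / [7];  Q = [1, 2, 4] / [3] / [5]
  Insert 5 (step 6): P = [1, 3, 4, 5] / [6] / [7];  Q = [1, 2, 4, 6] / [3] / [5]
  Insert 2 (step 7): P = [1, 2, 4, 5] / [3] / [6] / [7];  Q = [1, 2, 4, 6] / [3] / [5] / [7]
Final shape: (4, 1, 1, 1).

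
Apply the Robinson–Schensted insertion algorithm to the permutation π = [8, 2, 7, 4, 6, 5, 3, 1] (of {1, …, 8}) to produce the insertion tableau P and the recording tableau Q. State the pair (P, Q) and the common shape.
P = [1, 3, 5] / [2] / [4] / [6] / [7] / [8];  Q = [1, 3, 5] / [2] / [4] / [6] / [7] / [8];  common shape = (3, 1, 1, 1, 1, 1)

Row-insert the values π_1, π_2, … into P one at a time, bumping the leftmost entry strictly greater than the inserted value down to the next row. The recording tableau Q records, in position (i, j), the step at which that cell was added to P.
  Insert 8 (step 1): P = [8];  Q = [1]
  Insert 2 (step 2): P = [2] / [8];  Q = [1] / [2]
  Insert 7 (step 3): P = [2, 7] / [8];  Q = [1, 3] / [2]
  Insert 4 (step 4): P = [2, 4] / [7] / [8];  Q = [1, 3] / [2] / [4]
  Insert 6 (step 5): P = [2, 4, 6] / [7] / [8];  Q = [1, 3, 5] / [2] / [4]
  Insert 5 (step 6): P = [2, 4, 5] / [6] / [7] / [8];  Q = [1, 3, 5] / [2] / [4] / [6]
  Insert 3 (step 7): P = [2, 3, 5] / [4] / [6] / [7] / [8];  Q = [1, 3, 5] / [2] / [4] / [6] / [7]
  Insert 1 (step 8): P = [1, 3, 5] / [2] / [4] / [6] / [7] / [8];  Q = [1, 3, 5] / [2] / [4] / [6] / [7] / [8]
Final shape: (3, 1, 1, 1, 1, 1).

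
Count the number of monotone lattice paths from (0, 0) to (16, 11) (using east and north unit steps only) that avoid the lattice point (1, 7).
Number of paths = 13006887

Total paths from (0, 0) to (16, 11): C(27, 16) = 13037895. Paths through (1, 7): (paths (0, 0) → (1, 7)) × (paths (1, 7) → (16, 11)) = C(8, 1) · C(19, 15) = 8 · 3876 = 31008. Avoidance count = 13037895 − 31008 = 13006887.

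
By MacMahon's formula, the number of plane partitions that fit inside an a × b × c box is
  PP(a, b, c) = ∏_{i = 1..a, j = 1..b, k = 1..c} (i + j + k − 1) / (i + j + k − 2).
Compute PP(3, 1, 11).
PP(3, 1, 11) = 364

Evaluate the triple product over i = 1..3, j = 1..1, k = 1..11. The factors are (2/1) · (3/2) · (4/3) · (5/4) · (6/5) · (7/6) · (8/7) · (9/8) · … (33 factors total). The numerators and denominators telescope so the product is an integer; carrying out the multiplication exactly gives PP(3, 1, 11) = 364.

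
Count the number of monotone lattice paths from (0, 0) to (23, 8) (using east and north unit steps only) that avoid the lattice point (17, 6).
Number of paths = 5062209

Total paths from (0, 0) to (23, 8): C(31, 23) = 7888725. Paths through (17, 6): (paths (0, 0) → (17, 6)) × (paths (17, 6) → (23, 8)) = C(23, 17) · C(8, 6) = 100947 · 28 = 2826516. Avoidance count = 7888725 − 2826516 = 5062209.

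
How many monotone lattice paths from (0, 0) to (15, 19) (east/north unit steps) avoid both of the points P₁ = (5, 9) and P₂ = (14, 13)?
Number of paths = 1355697918

Inclusion–exclusion. Total paths: C(34, 15) = 1855967520. Through P₁: C(14, 5)·C(20, 10) = 369881512. Through P₂: C(27, 14)·C(7, 1) = 140408100. Since P₁ is strictly southwest of P₂, a monotone path through both must visit P₁ then P₂; paths through both = C(14, 5)·C(13, 9)·C(7, 1) = 10020010. Avoid both = 1855967520 − 369881512 − 140408100 + 10020010 = 1355697918.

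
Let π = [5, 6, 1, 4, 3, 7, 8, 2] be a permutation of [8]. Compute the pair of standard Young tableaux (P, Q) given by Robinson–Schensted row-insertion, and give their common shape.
P = [1, 2, 7, 8] / [3, 6] / [4] / [5];  Q = [1, 2, 6, 7] / [3, 4] / [5] / [8];  common shape = (4, 2, 1, 1)

Row-insert the values π_1, π_2, … into P one at a time, bumping the leftmost entry strictly greater than the inserted value down to the next row. The recording tableau Q records, in position (i, j), the step at which that cell was added to P.
  Insert 5 (step 1): P = [5];  Q = [1]
  Insert 6 (step 2): P = [5, 6];  Q = [1, 2]
  Insert 1 (step 3): P = [1, 6] / [5];  Q = [1, 2] / [3]
  Insert 4 (step 4): P = [1, 4] / [5, 6];  Q = [1, 2] / [3, 4]
  Insert 3 (step 5): P = [1, 3] / [4, 6] / [5];  Q = [1, 2] / [3, 4] / [5]
  Insert 7 (step 6): P = [1, 3, 7] / [4, 6] / [5];  Q = [1, 2, 6] / [3, 4] / [5]
  Insert 8 (step 7): P = [1, 3, 7, 8] / [4, 6] / [5];  Q = [1, 2, 6, 7] / [3, 4] / [5]
  Insert 2 (step 8): P = [1, 2, 7, 8] / [3, 6] / [4] / [5];  Q = [1, 2, 6, 7] / [3, 4] / [5] / [8]
Final shape: (4, 2, 1, 1).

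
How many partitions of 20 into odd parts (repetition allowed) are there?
p_odd(20) = 64

Enumerate partitions using only odd parts via the recurrence o(n, m) = o(n, m−2) + o(n−m, m) over odd m, starting from the largest odd part ≤ n. This gives p_odd(20) = 64. (Euler's theorem: equals the count of distinct-part partitions.)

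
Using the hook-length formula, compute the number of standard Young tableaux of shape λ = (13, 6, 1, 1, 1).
# SYT of shape (13, 6, 1, 1, 1) = 13108480

Hook-length formula: f^λ = n! / Π hook(c), product over all cells c of the Young diagram. For λ = (13, 6, 1, 1, 1), n = 22 boxes. Hook lengths by row (left-to-right, top-to-bottom): [17, 13, 12, 11, 10, 9, 7, 6, 5, 4, 3, 2, 1]; [9, 5, 4, 3, 2, 1]; [3]; [2]; [1]. Product of hooks = 85746076416000. So f^λ = 22! / 85746076416000 = 1124000727777607680000 / 85746076416000 = 13108480.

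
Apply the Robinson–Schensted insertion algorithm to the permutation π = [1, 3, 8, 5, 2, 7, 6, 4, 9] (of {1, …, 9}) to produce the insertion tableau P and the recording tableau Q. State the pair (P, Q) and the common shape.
P = [1, 2, 4, 6, 9] / [3, 5] / [7] / [8];  Q = [1, 2, 3, 6, 9] / [4, 7] / [5] / [8];  common shape = (5, 2, 1, 1)

Row-insert the values π_1, π_2, … into P one at a time, bumping the leftmost entry strictly greater than the inserted value down to the next row. The recording tableau Q records, in position (i, j), the step at which that cell was added to P.
  Insert 1 (step 1): P = [1];  Q = [1]
  Insert 3 (step 2): P = [1, 3];  Q = [1, 2]
  Insert 8 (step 3): P = [1, 3, 8];  Q = [1, 2, 3]
  Insert 5 (step 4): P = [1, 3, 5] / [8];  Q = [1, 2, 3] / [4]
  Insert 2 (step 5): P = [1, 2, 5] / [3] / [8];  Q = [1, 2, 3] / [4] / [5]
  Insert 7 (step 6): P = [1, 2, 5, 7] / [3] / [8];  Q = [1, 2, 3, 6] / [4] / [5]
  Insert 6 (step 7): P = [1, 2, 5, 6] / [3, 7] / [8];  Q = [1, 2, 3, 6] / [4, 7] / [5]
  Insert 4 (step 8): P = [1, 2, 4, 6] / [3, 5] / [7] / [8];  Q = [1, 2, 3, 6] / [4, 7] / [5] / [8]
  Insert 9 (step 9): P = [1, 2, 4, 6, 9] / [3, 5] / [7] / [8];  Q = [1, 2, 3, 6, 9] / [4, 7] / [5] / [8]
Final shape: (5, 2, 1, 1).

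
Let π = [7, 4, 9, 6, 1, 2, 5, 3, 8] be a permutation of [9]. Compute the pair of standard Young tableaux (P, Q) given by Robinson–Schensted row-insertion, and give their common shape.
P = [1, 2, 3, 8] / [4, 5] / [6, 9] / [7];  Q = [1, 3, 7, 9] / [2, 4] / [5, 6] / [8];  common shape = (4, 2, 2, 1)

Row-insert the values π_1, π_2, … into P one at a time, bumping the leftmost entry strictly greater than the inserted value down to the next row. The recording tableau Q records, in position (i, j), the step at which that cell was added to P.
  Insert 7 (step 1): P = [7];  Q = [1]
  Insert 4 (step 2): P = [4] / [7];  Q = [1] / [2]
  Insert 9 (step 3): P = [4, 9] / [7];  Q = [1, 3] / [2]
  Insert 6 (step 4): P = [4, 6] / [7, 9];  Q = [1, 3] / [2, 4]
  Insert 1 (step 5): P = [1, 6] / [4, 9] / [7];  Q = [1, 3] / [2, 4] / [5]
  Insert 2 (step 6): P = [1, 2] / [4, 6] / [7, 9];  Q = [1, 3] / [2, 4] / [5, 6]
  Insert 5 (step 7): P = [1, 2, 5] / [4, 6] / [7, 9];  Q = [1, 3, 7] / [2, 4] / [5, 6]
  Insert 3 (step 8): P = [1, 2, 3] / [4, 5] / [6, 9] / [7];  Q = [1, 3, 7] / [2, 4] / [5, 6] / [8]
  Insert 8 (step 9): P = [1, 2, 3, 8] / [4, 5] / [6, 9] / [7];  Q = [1, 3, 7, 9] / [2, 4] / [5, 6] / [8]
Final shape: (4, 2, 2, 1).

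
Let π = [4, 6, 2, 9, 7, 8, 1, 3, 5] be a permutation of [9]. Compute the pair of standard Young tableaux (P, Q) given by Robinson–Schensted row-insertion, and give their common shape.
P = [1, 3, 5, 8] / [2, 6, 7] / [4, 9];  Q = [1, 2, 4, 6] / [3, 5, 9] / [7, 8];  common shape = (4, 3, 2)

Row-insert the values π_1, π_2, … into P one at a time, bumping the leftmost entry strictly greater than the inserted value down to the next row. The recording tableau Q records, in position (i, j), the step at which that cell was added to P.
  Insert 4 (step 1): P = [4];  Q = [1]
  Insert 6 (step 2): P = [4, 6];  Q = [1, 2]
  Insert 2 (step 3): P = [2, 6] / [4];  Q = [1, 2] / [3]
  Insert 9 (step 4): P = [2, 6, 9] / [4];  Q = [1, 2, 4] / [3]
  Insert 7 (step 5): P = [2, 6, 7] / [4, 9];  Q = [1, 2, 4] / [3, 5]
  Insert 8 (step 6): P = [2, 6, 7, 8] / [4, 9];  Q = [1, 2, 4, 6] / [3, 5]
  Insert 1 (step 7): P = [1, 6, 7, 8] / [2, 9] / [4];  Q = [1, 2, 4, 6] / [3, 5] / [7]
  Insert 3 (step 8): P = [1, 3, 7, 8] / [2, 6] / [4, 9];  Q = [1, 2, 4, 6] / [3, 5] / [7, 8]
  Insert 5 (step 9): P = [1, 3, 5, 8] / [2, 6, 7] / [4, 9];  Q = [1, 2, 4, 6] / [3, 5, 9] / [7, 8]
Final shape: (4, 3, 2).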